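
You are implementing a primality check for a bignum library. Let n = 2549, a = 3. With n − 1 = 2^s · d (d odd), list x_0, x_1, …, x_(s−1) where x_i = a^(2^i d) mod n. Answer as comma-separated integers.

357, 2548

n − 1 = 2548 = 2^2 · 637, so s = 2 and d = 637.
x_0 = 3^637 mod 2549 = 357.
x_1 = 357^2 mod 2549 = 2548.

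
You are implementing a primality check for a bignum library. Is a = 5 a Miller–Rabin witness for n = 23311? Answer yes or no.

n − 1 = 23310 = 2^1 · 11655, so s = 1 and d = 11655.
Repeated squaring mod 23311: 5^1 ≡ 5, 5^2 ≡ 25, 5^4 ≡ 625, 5^8 ≡ 17649, 5^16 ≡ 5619, 5^32 ≡ 10067, 5^64 ≡ 11572, 5^128 ≡ 12800, 5^256 ≡ 10292, 5^512 ≡ 80, 5^1024 ≡ 6400, 5^2048 ≡ 2573, 5^4096 ≡ 5, 5^8192 ≡ 25.
11655 = 8192 + 2048 + 1024 + 256 + 128 + 4 + 2 + 1, so 5^11655 ≡ 25·2573·6400·10292·12800·625·25·5 ≡ 1 (mod 23311).
x_0 = 5^11655 mod 23311 = 1.
x_0 = 1, so 5 is not a witness.

no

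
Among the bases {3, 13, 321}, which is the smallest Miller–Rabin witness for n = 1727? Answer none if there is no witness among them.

n − 1 = 1726 = 2^1 · 863, so s = 1 and d = 863.
Base 3: x_0 = 3^863 mod 1727 = 1028. x_0 ∉ {1, 1726} and s = 1, so 3 is a Miller–Rabin witness and 1727 is composite.
Base 13: x_0 = 13^863 mod 1727 = 459. x_0 ∉ {1, 1726} and s = 1, so 13 is a Miller–Rabin witness and 1727 is composite.
Base 321: x_0 = 321^863 mod 1727 = 1405. x_0 ∉ {1, 1726} and s = 1, so 321 is a Miller–Rabin witness and 1727 is composite.
The smallest witness among the given bases is 3.

3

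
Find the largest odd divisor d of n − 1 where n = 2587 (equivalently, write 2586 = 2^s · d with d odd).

1293

Halving: 2586 → 1293; 1293 is odd.
So 2586 = 2^1 · 1293.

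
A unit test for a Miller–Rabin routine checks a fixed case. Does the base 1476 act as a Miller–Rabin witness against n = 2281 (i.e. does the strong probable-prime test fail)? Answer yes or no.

no

n − 1 = 2280 = 2^3 · 285, so s = 3 and d = 285.
Repeated squaring mod 2281: 1476^1 ≡ 1476, 1476^2 ≡ 221, 1476^4 ≡ 940, 1476^8 ≡ 853, 1476^16 ≡ 2251, 1476^32 ≡ 900, 1476^64 ≡ 245, 1476^128 ≡ 719, 1476^256 ≡ 1455.
285 = 256 + 16 + 8 + 4 + 1, so 1476^285 ≡ 1455·2251·853·940·1476 ≡ 1595 (mod 2281).
x_0 = 1476^285 mod 2281 = 1595.
x_0 is neither 1 nor 2280, so continue squaring.
x_1 = 1595^2 mod 2281 = 710.
x_2 = 710^2 mod 2281 = 2280.
x_2 ≡ −1, so 1476 is not a witness.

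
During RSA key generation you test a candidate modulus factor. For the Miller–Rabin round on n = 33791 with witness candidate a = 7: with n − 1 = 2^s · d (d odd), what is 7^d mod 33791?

n − 1 = 33790 = 2^1 · 16895, so s = 1 and d = 16895.
7^16895 mod 33791 = 33790.

33790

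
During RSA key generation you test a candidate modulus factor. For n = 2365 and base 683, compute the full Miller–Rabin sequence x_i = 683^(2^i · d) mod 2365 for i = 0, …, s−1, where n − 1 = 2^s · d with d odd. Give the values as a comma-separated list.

1552, 1134

n − 1 = 2364 = 2^2 · 591, so s = 2 and d = 591.
x_0 = 683^591 mod 2365 = 1552.
x_1 = 1552^2 mod 2365 = 1134.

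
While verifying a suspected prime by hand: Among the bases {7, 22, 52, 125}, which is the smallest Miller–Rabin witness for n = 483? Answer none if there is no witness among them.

7

n − 1 = 482 = 2^1 · 241, so s = 1 and d = 241.
Base 7: x_0 = 7^241 mod 483 = 217. x_0 ∉ {1, 482} and s = 1, so 7 is a Miller–Rabin witness and 483 is composite.
Base 22: x_0 = 22^241 mod 483 = 22. x_0 ∉ {1, 482} and s = 1, so 22 is a Miller–Rabin witness and 483 is composite.
Base 52: x_0 = 52^241 mod 483 = 73. x_0 ∉ {1, 482} and s = 1, so 52 is a Miller–Rabin witness and 483 is composite.
Base 125: x_0 = 125^241 mod 483 = 398. x_0 ∉ {1, 482} and s = 1, so 125 is a Miller–Rabin witness and 483 is composite.
The smallest witness among the given bases is 7.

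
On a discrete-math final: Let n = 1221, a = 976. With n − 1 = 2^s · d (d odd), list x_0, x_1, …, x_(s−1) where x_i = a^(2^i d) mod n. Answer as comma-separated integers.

769, 397

n − 1 = 1220 = 2^2 · 305, so s = 2 and d = 305.
x_0 = 976^305 mod 1221 = 769.
x_1 = 769^2 mod 1221 = 397.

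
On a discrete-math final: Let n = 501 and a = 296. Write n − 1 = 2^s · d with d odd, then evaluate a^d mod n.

n − 1 = 500 = 2^2 · 125, so s = 2 and d = 125.
By repeated squaring, 296^125 ≡ 287 (mod 501).

287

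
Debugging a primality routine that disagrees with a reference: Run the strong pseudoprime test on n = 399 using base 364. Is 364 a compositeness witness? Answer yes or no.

n − 1 = 398 = 2^1 · 199, so s = 1 and d = 199.
x_0 = 364^199 mod 399 = 364.
x_0 ∉ {1, 398} and s = 1, so 364 is a Miller–Rabin witness and 399 is composite.

yes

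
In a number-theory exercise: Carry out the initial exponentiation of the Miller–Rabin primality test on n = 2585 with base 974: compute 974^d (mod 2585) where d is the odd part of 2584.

1679

n − 1 = 2584 = 2^3 · 323, so s = 3 and d = 323.
974^323 mod 2585 = 1679.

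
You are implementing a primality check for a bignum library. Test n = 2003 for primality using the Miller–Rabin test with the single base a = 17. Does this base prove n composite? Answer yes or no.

n − 1 = 2002 = 2^1 · 1001, so s = 1 and d = 1001.
x_0 = 17^1001 mod 2003 = 2002.
x_0 = 2002 ≡ −1, so 17 is not a witness.

no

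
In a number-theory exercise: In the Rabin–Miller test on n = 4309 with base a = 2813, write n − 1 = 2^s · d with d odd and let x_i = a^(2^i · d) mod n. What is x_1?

n − 1 = 4308 = 2^2 · 1077, so s = 2 and d = 1077.
x_0 = 2813^1077 mod 4309 = 3439.
x_1 = 3439^2 mod 4309 = 2825.

2825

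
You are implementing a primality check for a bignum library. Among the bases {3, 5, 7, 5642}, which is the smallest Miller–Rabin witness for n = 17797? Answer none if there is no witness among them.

3

n − 1 = 17796 = 2^2 · 4449, so s = 2 and d = 4449.
Base 3: x_0 = 3^4449 mod 17797 = 13976. x_0 is neither 1 nor 17796, so continue squaring. x_1 = 13976^2 mod 17797 = 6501. Reached i = s−1 = 1 without hitting −1: 3 is a Miller–Rabin witness and 17797 is composite.
Base 5: x_0 = 5^4449 mod 17797 = 16710. x_0 is neither 1 nor 17796, so continue squaring. x_1 = 16710^2 mod 17797 = 6967. Reached i = s−1 = 1 without hitting −1: 5 is a Miller–Rabin witness and 17797 is composite.
Base 7: x_0 = 7^4449 mod 17797 = 6300. x_0 is neither 1 nor 17796, so continue squaring. x_1 = 6300^2 mod 17797 = 2690. Reached i = s−1 = 1 without hitting −1: 7 is a Miller–Rabin witness and 17797 is composite.
Base 5642: x_0 = 5642^4449 mod 17797 = 17108. x_0 is neither 1 nor 17796, so continue squaring. x_1 = 17108^2 mod 17797 = 11999. Reached i = s−1 = 1 without hitting −1: 5642 is a Miller–Rabin witness and 17797 is composite.
The smallest witness among the given bases is 3.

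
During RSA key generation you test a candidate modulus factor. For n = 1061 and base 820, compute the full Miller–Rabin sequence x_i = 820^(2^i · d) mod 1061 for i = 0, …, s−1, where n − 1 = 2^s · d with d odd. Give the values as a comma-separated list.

n − 1 = 1060 = 2^2 · 265, so s = 2 and d = 265.
x_0 = 820^265 mod 1061 = 1.
x_1 = 1^2 mod 1061 = 1.

1, 1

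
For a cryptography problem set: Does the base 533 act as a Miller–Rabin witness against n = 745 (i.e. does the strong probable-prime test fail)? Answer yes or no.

n − 1 = 744 = 2^3 · 93, so s = 3 and d = 93.
x_0 = 533^93 mod 745 = 428.
x_0 is neither 1 nor 744, so continue squaring.
x_1 = 428^2 mod 745 = 659.
x_2 = 659^2 mod 745 = 691.
Reached i = s−1 = 2 without hitting −1: 533 is a Miller–Rabin witness and 745 is composite.

yes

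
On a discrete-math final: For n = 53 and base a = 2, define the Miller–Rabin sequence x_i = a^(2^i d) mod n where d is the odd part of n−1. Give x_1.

n − 1 = 52 = 2^2 · 13, so s = 2 and d = 13.
x_0 = 2^13 mod 53 = 30.
x_1 = 30^2 mod 53 = 52.

52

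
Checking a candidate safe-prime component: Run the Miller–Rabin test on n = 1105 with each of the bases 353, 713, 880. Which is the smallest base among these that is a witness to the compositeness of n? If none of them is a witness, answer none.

713

n − 1 = 1104 = 2^4 · 69, so s = 4 and d = 69.
Base 353: x_0 = 353^69 mod 1105 = 863. x_0 is neither 1 nor 1104, so continue squaring. x_1 = 863^2 mod 1105 = 1104. x_1 ≡ −1, so 353 is not a witness.
Base 713: x_0 = 713^69 mod 1105 = 203. x_0 is neither 1 nor 1104, so continue squaring. x_1 = 203^2 mod 1105 = 324. x_2 = 324^2 mod 1105 = 1. x_2 = 1 but x_1 ≠ ±1, a nontrivial square root of 1 — 713 is a witness and 1105 is composite.
Base 880: x_0 = 880^69 mod 1105 = 625. x_0 is neither 1 nor 1104, so continue squaring. x_1 = 625^2 mod 1105 = 560. x_2 = 560^2 mod 1105 = 885. x_3 = 885^2 mod 1105 = 885. Reached i = s−1 = 3 without hitting −1: 880 is a Miller–Rabin witness and 1105 is composite.
The smallest witness among the given bases is 713.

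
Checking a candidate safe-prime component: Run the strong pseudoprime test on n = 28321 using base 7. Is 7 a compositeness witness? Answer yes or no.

n − 1 = 28320 = 2^5 · 885, so s = 5 and d = 885.
x_0 = 7^885 mod 28321 = 1994.
x_0 is neither 1 nor 28320, so continue squaring.
x_1 = 1994^2 mod 28321 = 11096.
x_2 = 11096^2 mod 28321 = 9829.
x_3 = 9829^2 mod 28321 = 6310.
x_4 = 6310^2 mod 28321 = 25095.
Reached i = s−1 = 4 without hitting −1: 7 is a Miller–Rabin witness and 28321 is composite.

yes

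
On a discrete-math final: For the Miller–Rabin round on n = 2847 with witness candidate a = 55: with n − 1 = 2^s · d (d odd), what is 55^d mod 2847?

55

n − 1 = 2846 = 2^1 · 1423, so s = 1 and d = 1423.
55^1423 mod 2847 = 55.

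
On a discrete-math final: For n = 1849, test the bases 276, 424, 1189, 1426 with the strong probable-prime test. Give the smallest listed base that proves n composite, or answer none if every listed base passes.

n − 1 = 1848 = 2^3 · 231, so s = 3 and d = 231.
Base 276: x_0 = 276^231 mod 1849 = 1848. x_0 = 1848 ≡ −1, so 276 is not a witness.
Base 424: x_0 = 424^231 mod 1849 = 1848. x_0 = 1848 ≡ −1, so 424 is not a witness.
Base 1189: x_0 = 1189^231 mod 1849 = 1848. x_0 = 1848 ≡ −1, so 1189 is not a witness.
Base 1426: x_0 = 1426^231 mod 1849 = 1848. x_0 = 1848 ≡ −1, so 1426 is not a witness.
No listed base is a witness for 1849.

none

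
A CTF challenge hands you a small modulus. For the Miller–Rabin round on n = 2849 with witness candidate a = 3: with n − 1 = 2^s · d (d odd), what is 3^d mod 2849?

n − 1 = 2848 = 2^5 · 89, so s = 5 and d = 89.
3^89 mod 2849 = 950.

950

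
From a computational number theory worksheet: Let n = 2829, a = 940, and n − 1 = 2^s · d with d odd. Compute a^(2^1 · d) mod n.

n − 1 = 2828 = 2^2 · 707, so s = 2 and d = 707.
Repeated squaring mod 2829: 940^1 ≡ 940, 940^2 ≡ 952, 940^4 ≡ 1024, 940^8 ≡ 1846, 940^16 ≡ 1600, 940^32 ≡ 2584, 940^64 ≡ 616, 940^128 ≡ 370, 940^256 ≡ 1108, 940^512 ≡ 2707.
707 = 512 + 128 + 64 + 2 + 1, so 940^707 ≡ 2707·370·616·952·940 ≡ 916 (mod 2829).
x_0 = 916.
x_1 = 916^2 mod 2829 = 1672.

1672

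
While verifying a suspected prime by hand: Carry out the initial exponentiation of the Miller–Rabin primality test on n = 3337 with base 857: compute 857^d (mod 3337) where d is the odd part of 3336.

n − 1 = 3336 = 2^3 · 417, so s = 3 and d = 417.
Repeated squaring mod 3337: 857^1 ≡ 857, 857^2 ≡ 309, 857^4 ≡ 2045, 857^8 ≡ 764, 857^16 ≡ 3058, 857^32 ≡ 1090, 857^64 ≡ 128, 857^128 ≡ 3036, 857^256 ≡ 502.
417 = 256 + 128 + 32 + 1, so 857^417 ≡ 502·3036·1090·857 ≡ 1942 (mod 3337).

1942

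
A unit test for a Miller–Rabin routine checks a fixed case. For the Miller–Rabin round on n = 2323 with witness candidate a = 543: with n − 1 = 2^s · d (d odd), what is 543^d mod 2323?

n − 1 = 2322 = 2^1 · 1161, so s = 1 and d = 1161.
543^1161 mod 2323 = 2297.

2297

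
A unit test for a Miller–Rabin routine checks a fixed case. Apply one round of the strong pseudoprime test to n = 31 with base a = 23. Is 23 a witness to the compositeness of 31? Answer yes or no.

no

n − 1 = 30 = 2^1 · 15, so s = 1 and d = 15.
Repeated squaring mod 31: 23^1 ≡ 23, 23^2 ≡ 2, 23^4 ≡ 4, 23^8 ≡ 16.
15 = 8 + 4 + 2 + 1, so 23^15 ≡ 16·4·2·23 ≡ 30 (mod 31).
x_0 = 23^15 mod 31 = 30.
x_0 = 30 ≡ −1, so 23 is not a witness.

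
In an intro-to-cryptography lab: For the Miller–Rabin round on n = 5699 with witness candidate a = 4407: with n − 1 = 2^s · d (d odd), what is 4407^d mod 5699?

3733

n − 1 = 5698 = 2^1 · 2849, so s = 1 and d = 2849.
Repeated squaring mod 5699: 4407^1 ≡ 4407, 4407^2 ≡ 5156, 4407^4 ≡ 4200, 4407^8 ≡ 1595, 4407^16 ≡ 2271, 4407^32 ≡ 5545, 4407^64 ≡ 920, 4407^128 ≡ 2948, 4407^256 ≡ 5428, 4407^512 ≡ 5053, 4407^1024 ≡ 1289, 4407^2048 ≡ 3112.
2849 = 2048 + 512 + 256 + 32 + 1, so 4407^2849 ≡ 3112·5053·5428·5545·4407 ≡ 3733 (mod 5699).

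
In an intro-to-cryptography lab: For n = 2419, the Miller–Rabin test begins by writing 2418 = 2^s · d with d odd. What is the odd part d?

1209

Halving: 2418 → 1209; 1209 is odd.
So 2418 = 2^1 · 1209.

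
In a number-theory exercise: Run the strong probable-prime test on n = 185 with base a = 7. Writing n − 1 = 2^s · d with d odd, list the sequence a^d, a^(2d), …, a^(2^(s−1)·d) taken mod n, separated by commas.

n − 1 = 184 = 2^3 · 23, so s = 3 and d = 23.
x_0 = 7^23 mod 185 = 83.
x_1 = 83^2 mod 185 = 44.
x_2 = 44^2 mod 185 = 86.

83, 44, 86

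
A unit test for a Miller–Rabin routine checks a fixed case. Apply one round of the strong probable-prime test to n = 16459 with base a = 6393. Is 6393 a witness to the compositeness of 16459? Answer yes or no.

n − 1 = 16458 = 2^1 · 8229, so s = 1 and d = 8229.
x_0 = 6393^8229 mod 16459 = 4533.
x_0 ∉ {1, 16458} and s = 1, so 6393 is a Miller–Rabin witness and 16459 is composite.

yes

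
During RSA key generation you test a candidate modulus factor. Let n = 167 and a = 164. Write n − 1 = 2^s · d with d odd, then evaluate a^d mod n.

166

n − 1 = 166 = 2^1 · 83, so s = 1 and d = 83.
Repeated squaring mod 167: 164^1 ≡ 164, 164^2 ≡ 9, 164^4 ≡ 81, 164^8 ≡ 48, 164^16 ≡ 133, 164^32 ≡ 154, 164^64 ≡ 2.
83 = 64 + 16 + 2 + 1, so 164^83 ≡ 2·133·9·164 ≡ 166 (mod 167).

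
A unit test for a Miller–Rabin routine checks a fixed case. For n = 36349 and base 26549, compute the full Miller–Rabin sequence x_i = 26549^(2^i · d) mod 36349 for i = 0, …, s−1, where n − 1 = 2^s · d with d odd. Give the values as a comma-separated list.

n − 1 = 36348 = 2^2 · 9087, so s = 2 and d = 9087.
x_0 = 26549^9087 mod 36349 = 5889.
x_1 = 5889^2 mod 36349 = 3375.

5889, 3375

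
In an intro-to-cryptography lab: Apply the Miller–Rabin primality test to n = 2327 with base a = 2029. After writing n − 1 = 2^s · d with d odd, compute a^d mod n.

n − 1 = 2326 = 2^1 · 1163, so s = 1 and d = 1163.
2029^1163 mod 2327 = 482.

482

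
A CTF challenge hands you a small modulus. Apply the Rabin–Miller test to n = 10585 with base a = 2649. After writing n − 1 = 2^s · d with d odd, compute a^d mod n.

n − 1 = 10584 = 2^3 · 1323, so s = 3 and d = 1323.
2649^1323 mod 10585 = 6049.

6049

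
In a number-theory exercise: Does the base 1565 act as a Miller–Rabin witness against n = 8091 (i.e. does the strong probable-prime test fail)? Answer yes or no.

no

n − 1 = 8090 = 2^1 · 4045, so s = 1 and d = 4045.
x_0 = 1565^4045 mod 8091 = 8090.
x_0 = 8090 ≡ −1, so 1565 is not a witness.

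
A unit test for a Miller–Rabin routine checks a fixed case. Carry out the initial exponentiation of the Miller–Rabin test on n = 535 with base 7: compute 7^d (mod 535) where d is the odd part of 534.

58

n − 1 = 534 = 2^1 · 267, so s = 1 and d = 267.
By repeated squaring, 7^267 ≡ 58 (mod 535).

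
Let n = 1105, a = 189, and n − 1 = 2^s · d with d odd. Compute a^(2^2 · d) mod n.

781

n − 1 = 1104 = 2^4 · 69, so s = 4 and d = 69.
x_0 = 189^69 mod 1105 = 814.
x_1 = 814^2 mod 1105 = 701.
x_2 = 701^2 mod 1105 = 781.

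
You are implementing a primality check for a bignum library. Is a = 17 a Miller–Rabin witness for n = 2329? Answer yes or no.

yes

n − 1 = 2328 = 2^3 · 291, so s = 3 and d = 291.
Repeated squaring mod 2329: 17^1 ≡ 17, 17^2 ≡ 289, 17^4 ≡ 2006, 17^8 ≡ 1853, 17^16 ≡ 663, 17^32 ≡ 1717, 17^64 ≡ 1904, 17^128 ≡ 1292, 17^256 ≡ 1700.
291 = 256 + 32 + 2 + 1, so 17^291 ≡ 1700·1717·289·17 ≡ 1377 (mod 2329).
x_0 = 17^291 mod 2329 = 1377.
x_0 is neither 1 nor 2328, so continue squaring.
x_1 = 1377^2 mod 2329 = 323.
x_2 = 323^2 mod 2329 = 1853.
Reached i = s−1 = 2 without hitting −1: 17 is a Miller–Rabin witness and 2329 is composite.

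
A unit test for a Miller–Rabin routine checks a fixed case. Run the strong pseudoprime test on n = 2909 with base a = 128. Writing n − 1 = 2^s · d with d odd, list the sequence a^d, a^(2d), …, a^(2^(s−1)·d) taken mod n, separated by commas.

n − 1 = 2908 = 2^2 · 727, so s = 2 and d = 727.
x_0 = 128^727 mod 2909 = 878.
x_1 = 878^2 mod 2909 = 2908.

878, 2908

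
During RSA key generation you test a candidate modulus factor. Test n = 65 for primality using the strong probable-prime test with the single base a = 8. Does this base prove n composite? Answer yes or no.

no

n − 1 = 64 = 2^6 · 1, so s = 6 and d = 1.
x_0 = 8^1 mod 65 = 8.
x_0 is neither 1 nor 64, so continue squaring.
x_1 = 8^2 mod 65 = 64.
x_1 ≡ −1, so 8 is not a witness.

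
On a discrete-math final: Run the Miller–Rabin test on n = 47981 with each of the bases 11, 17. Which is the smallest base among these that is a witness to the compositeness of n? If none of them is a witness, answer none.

none

n − 1 = 47980 = 2^2 · 11995, so s = 2 and d = 11995.
Base 11: x_0 = 11^11995 mod 47981 = 32576. x_0 is neither 1 nor 47980, so continue squaring. x_1 = 32576^2 mod 47981 = 47980. x_1 ≡ −1, so 11 is not a witness.
Base 17: x_0 = 17^11995 mod 47981 = 15405. x_0 is neither 1 nor 47980, so continue squaring. x_1 = 15405^2 mod 47981 = 47980. x_1 ≡ −1, so 17 is not a witness.
No listed base is a witness for 47981.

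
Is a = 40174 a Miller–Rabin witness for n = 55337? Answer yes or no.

n − 1 = 55336 = 2^3 · 6917, so s = 3 and d = 6917.
x_0 = 40174^6917 mod 55337 = 1.
x_0 = 1, so 40174 is not a witness.

no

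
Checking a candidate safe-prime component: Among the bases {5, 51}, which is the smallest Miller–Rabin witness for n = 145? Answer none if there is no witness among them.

n − 1 = 144 = 2^4 · 9, so s = 4 and d = 9.
Base 5: x_0 = 5^9 mod 145 = 120. x_0 is neither 1 nor 144, so continue squaring. x_1 = 120^2 mod 145 = 45. x_2 = 45^2 mod 145 = 140. x_3 = 140^2 mod 145 = 25. Reached i = s−1 = 3 without hitting −1: 5 is a Miller–Rabin witness and 145 is composite.
Base 51: x_0 = 51^9 mod 145 = 96. x_0 is neither 1 nor 144, so continue squaring. x_1 = 96^2 mod 145 = 81. x_2 = 81^2 mod 145 = 36. x_3 = 36^2 mod 145 = 136. Reached i = s−1 = 3 without hitting −1: 51 is a Miller–Rabin witness and 145 is composite.
The smallest witness among the given bases is 5.

5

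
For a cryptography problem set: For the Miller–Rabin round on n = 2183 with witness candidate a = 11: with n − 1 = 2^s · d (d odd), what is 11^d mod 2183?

n − 1 = 2182 = 2^1 · 1091, so s = 1 and d = 1091.
11^1091 mod 2183 = 1026.

1026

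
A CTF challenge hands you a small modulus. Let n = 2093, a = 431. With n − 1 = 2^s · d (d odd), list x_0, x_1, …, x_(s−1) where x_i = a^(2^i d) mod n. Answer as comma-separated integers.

11, 121

n − 1 = 2092 = 2^2 · 523, so s = 2 and d = 523.
x_0 = 431^523 mod 2093 = 11.
x_1 = 11^2 mod 2093 = 121.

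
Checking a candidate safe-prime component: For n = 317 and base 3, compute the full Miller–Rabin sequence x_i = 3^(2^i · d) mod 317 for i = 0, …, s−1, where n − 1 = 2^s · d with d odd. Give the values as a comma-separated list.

n − 1 = 316 = 2^2 · 79, so s = 2 and d = 79.
x_0 = 3^79 mod 317 = 203.
x_1 = 203^2 mod 317 = 316.

203, 316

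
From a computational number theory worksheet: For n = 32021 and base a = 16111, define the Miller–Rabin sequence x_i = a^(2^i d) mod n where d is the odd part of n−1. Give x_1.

n − 1 = 32020 = 2^2 · 8005, so s = 2 and d = 8005.
x_0 = 16111^8005 mod 32021 = 17434.
x_1 = 17434^2 mod 32021 = 1024.

1024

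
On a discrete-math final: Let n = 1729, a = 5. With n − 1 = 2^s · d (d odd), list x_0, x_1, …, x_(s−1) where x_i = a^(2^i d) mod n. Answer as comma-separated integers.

1217, 1065, 1, 1, 1, 1

n − 1 = 1728 = 2^6 · 27, so s = 6 and d = 27.
x_0 = 5^27 mod 1729 = 1217.
x_1 = 1217^2 mod 1729 = 1065.
x_2 = 1065^2 mod 1729 = 1.
x_3 = 1^2 mod 1729 = 1.
x_4 = 1^2 mod 1729 = 1.
x_5 = 1^2 mod 1729 = 1.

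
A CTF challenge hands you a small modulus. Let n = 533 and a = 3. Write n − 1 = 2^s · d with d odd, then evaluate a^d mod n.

n − 1 = 532 = 2^2 · 133, so s = 2 and d = 133.
By repeated squaring, 3^133 ≡ 120 (mod 533).

120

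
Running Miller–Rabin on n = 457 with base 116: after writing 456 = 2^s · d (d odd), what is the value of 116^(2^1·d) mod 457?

n − 1 = 456 = 2^3 · 57, so s = 3 and d = 57.
x_0 = 116^57 mod 457 = 1.
x_1 = 1^2 mod 457 = 1.

1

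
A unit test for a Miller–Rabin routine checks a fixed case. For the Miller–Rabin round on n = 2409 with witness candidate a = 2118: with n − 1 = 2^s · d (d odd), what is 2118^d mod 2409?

n − 1 = 2408 = 2^3 · 301, so s = 3 and d = 301.
By repeated squaring, 2118^301 ≡ 2118 (mod 2409).

2118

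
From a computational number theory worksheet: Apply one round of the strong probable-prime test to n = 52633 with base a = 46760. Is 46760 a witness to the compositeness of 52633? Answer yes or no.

n − 1 = 52632 = 2^3 · 6579, so s = 3 and d = 6579.
Repeated squaring mod 52633: 46760^1 ≡ 46760, 46760^2 ≡ 17514, 46760^4 ≡ 47705, 46760^8 ≡ 21371, 46760^16 ≡ 23100, 46760^32 ≡ 16646, 46760^64 ≡ 29204, 46760^128 ≡ 8484, 46760^256 ≡ 28945, 46760^512 ≡ 931, 46760^1024 ≡ 24633, 46760^2048 ≡ 31465, 46760^4096 ≡ 19495.
6579 = 4096 + 2048 + 256 + 128 + 32 + 16 + 2 + 1, so 46760^6579 ≡ 19495·31465·28945·8484·16646·23100·17514·46760 ≡ 44289 (mod 52633).
x_0 = 46760^6579 mod 52633 = 44289.
x_0 is neither 1 nor 52632, so continue squaring.
x_1 = 44289^2 mod 52633 = 41510.
x_2 = 41510^2 mod 52633 = 33579.
Reached i = s−1 = 2 without hitting −1: 46760 is a Miller–Rabin witness and 52633 is composite.

yes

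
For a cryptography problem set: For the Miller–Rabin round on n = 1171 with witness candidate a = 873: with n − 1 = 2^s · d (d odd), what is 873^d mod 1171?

n − 1 = 1170 = 2^1 · 585, so s = 1 and d = 585.
Repeated squaring mod 1171: 873^1 ≡ 873, 873^2 ≡ 979, 873^4 ≡ 563, 873^8 ≡ 799, 873^16 ≡ 206, 873^32 ≡ 280, 873^64 ≡ 1114, 873^128 ≡ 907, 873^256 ≡ 607, 873^512 ≡ 755.
585 = 512 + 64 + 8 + 1, so 873^585 ≡ 755·1114·799·873 ≡ 1170 (mod 1171).

1170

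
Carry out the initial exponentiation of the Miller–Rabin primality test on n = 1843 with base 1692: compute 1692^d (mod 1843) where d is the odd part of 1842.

438

n − 1 = 1842 = 2^1 · 921, so s = 1 and d = 921.
1692^921 mod 1843 = 438.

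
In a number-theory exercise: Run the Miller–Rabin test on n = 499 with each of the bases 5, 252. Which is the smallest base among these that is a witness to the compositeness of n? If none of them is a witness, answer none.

none

n − 1 = 498 = 2^1 · 249, so s = 1 and d = 249.
Base 5: x_0 = 5^249 mod 499 = 1. x_0 = 1, so 5 is not a witness.
Base 252: x_0 = 252^249 mod 499 = 498. x_0 = 498 ≡ −1, so 252 is not a witness.
No listed base is a witness for 499.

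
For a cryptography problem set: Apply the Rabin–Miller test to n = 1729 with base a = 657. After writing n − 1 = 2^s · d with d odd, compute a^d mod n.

n − 1 = 1728 = 2^6 · 27, so s = 6 and d = 27.
657^27 mod 1729 = 1084.

1084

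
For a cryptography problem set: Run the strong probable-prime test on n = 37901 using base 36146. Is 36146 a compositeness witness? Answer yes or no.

n − 1 = 37900 = 2^2 · 9475, so s = 2 and d = 9475.
x_0 = 36146^9475 mod 37901 = 37900.
x_0 = 37900 ≡ −1, so 36146 is not a witness.

no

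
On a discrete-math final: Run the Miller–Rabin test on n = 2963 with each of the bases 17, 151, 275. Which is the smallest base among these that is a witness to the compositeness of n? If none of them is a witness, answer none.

n − 1 = 2962 = 2^1 · 1481, so s = 1 and d = 1481.
Base 17: x_0 = 17^1481 mod 2963 = 2962. x_0 = 2962 ≡ −1, so 17 is not a witness.
Base 151: x_0 = 151^1481 mod 2963 = 2962. x_0 = 2962 ≡ −1, so 151 is not a witness.
Base 275: x_0 = 275^1481 mod 2963 = 2962. x_0 = 2962 ≡ −1, so 275 is not a witness.
No listed base is a witness for 2963.

none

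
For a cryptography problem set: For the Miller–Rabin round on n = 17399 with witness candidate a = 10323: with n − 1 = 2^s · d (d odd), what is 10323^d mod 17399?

n − 1 = 17398 = 2^1 · 8699, so s = 1 and d = 8699.
10323^8699 mod 17399 = 10366.

10366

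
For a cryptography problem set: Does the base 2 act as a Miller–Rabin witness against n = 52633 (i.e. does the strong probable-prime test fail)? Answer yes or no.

n − 1 = 52632 = 2^3 · 6579, so s = 3 and d = 6579.
x_0 = 2^6579 mod 52633 = 1.
x_0 = 1, so 2 is not a witness.

no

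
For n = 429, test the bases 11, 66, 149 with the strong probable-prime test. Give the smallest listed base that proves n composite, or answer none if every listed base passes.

n − 1 = 428 = 2^2 · 107, so s = 2 and d = 107.
Base 11: x_0 = 11^107 mod 429 = 110. x_0 is neither 1 nor 428, so continue squaring. x_1 = 110^2 mod 429 = 88. Reached i = s−1 = 1 without hitting −1: 11 is a Miller–Rabin witness and 429 is composite.
Base 66: x_0 = 66^107 mod 429 = 66. x_0 is neither 1 nor 428, so continue squaring. x_1 = 66^2 mod 429 = 66. Reached i = s−1 = 1 without hitting −1: 66 is a Miller–Rabin witness and 429 is composite.
Base 149: x_0 = 149^107 mod 429 = 206. x_0 is neither 1 nor 428, so continue squaring. x_1 = 206^2 mod 429 = 394. Reached i = s−1 = 1 without hitting −1: 149 is a Miller–Rabin witness and 429 is composite.
The smallest witness among the given bases is 11.

11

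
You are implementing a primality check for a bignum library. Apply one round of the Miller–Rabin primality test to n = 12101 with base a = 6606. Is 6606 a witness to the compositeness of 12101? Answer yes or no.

no

n − 1 = 12100 = 2^2 · 3025, so s = 2 and d = 3025.
x_0 = 6606^3025 mod 12101 = 11991.
x_0 is neither 1 nor 12100, so continue squaring.
x_1 = 11991^2 mod 12101 = 12100.
x_1 ≡ −1, so 6606 is not a witness.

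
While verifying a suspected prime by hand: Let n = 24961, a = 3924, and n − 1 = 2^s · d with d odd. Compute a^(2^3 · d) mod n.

n − 1 = 24960 = 2^7 · 195, so s = 7 and d = 195.
Repeated squaring mod 24961: 3924^1 ≡ 3924, 3924^2 ≡ 21800, 3924^4 ≡ 7521, 3924^8 ≡ 3815, 3924^16 ≡ 1962, 3924^32 ≡ 5450, 3924^64 ≡ 23871, 3924^128 ≡ 14933.
195 = 128 + 64 + 2 + 1, so 3924^195 ≡ 14933·23871·21800·3924 ≡ 24525 (mod 24961).
x_0 = 24525.
x_1 = 24525^2 mod 24961 = 15369.
x_2 = 15369^2 mod 24961 = 218.
x_3 = 218^2 mod 24961 = 22563.

22563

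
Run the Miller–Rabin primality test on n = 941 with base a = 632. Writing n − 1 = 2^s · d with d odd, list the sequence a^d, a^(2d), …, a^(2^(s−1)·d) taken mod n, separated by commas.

97, 940

n − 1 = 940 = 2^2 · 235, so s = 2 and d = 235.
x_0 = 632^235 mod 941 = 97.
x_1 = 97^2 mod 941 = 940.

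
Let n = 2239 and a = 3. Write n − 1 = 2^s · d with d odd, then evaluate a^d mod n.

n − 1 = 2238 = 2^1 · 1119, so s = 1 and d = 1119.
3^1119 mod 2239 = 2238.

2238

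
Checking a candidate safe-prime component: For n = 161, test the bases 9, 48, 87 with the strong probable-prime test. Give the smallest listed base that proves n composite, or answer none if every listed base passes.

n − 1 = 160 = 2^5 · 5, so s = 5 and d = 5.
Base 9: x_0 = 9^5 mod 161 = 123. x_0 is neither 1 nor 160, so continue squaring. x_1 = 123^2 mod 161 = 156. x_2 = 156^2 mod 161 = 25. x_3 = 25^2 mod 161 = 142. x_4 = 142^2 mod 161 = 39. Reached i = s−1 = 4 without hitting −1: 9 is a Miller–Rabin witness and 161 is composite.
Base 48: x_0 = 48^5 mod 161 = 55. x_0 is neither 1 nor 160, so continue squaring. x_1 = 55^2 mod 161 = 127. x_2 = 127^2 mod 161 = 29. x_3 = 29^2 mod 161 = 36. x_4 = 36^2 mod 161 = 8. Reached i = s−1 = 4 without hitting −1: 48 is a Miller–Rabin witness and 161 is composite.
Base 87: x_0 = 87^5 mod 161 = 26. x_0 is neither 1 nor 160, so continue squaring. x_1 = 26^2 mod 161 = 32. x_2 = 32^2 mod 161 = 58. x_3 = 58^2 mod 161 = 144. x_4 = 144^2 mod 161 = 128. Reached i = s−1 = 4 without hitting −1: 87 is a Miller–Rabin witness and 161 is composite.
The smallest witness among the given bases is 9.

9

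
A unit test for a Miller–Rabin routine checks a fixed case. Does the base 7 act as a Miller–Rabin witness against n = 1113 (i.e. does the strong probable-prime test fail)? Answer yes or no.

n − 1 = 1112 = 2^3 · 139, so s = 3 and d = 139.
x_0 = 7^139 mod 1113 = 679.
x_0 is neither 1 nor 1112, so continue squaring.
x_1 = 679^2 mod 1113 = 259.
x_2 = 259^2 mod 1113 = 301.
Reached i = s−1 = 2 without hitting −1: 7 is a Miller–Rabin witness and 1113 is composite.

yes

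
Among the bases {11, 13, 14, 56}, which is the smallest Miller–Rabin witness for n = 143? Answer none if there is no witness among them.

11

n − 1 = 142 = 2^1 · 71, so s = 1 and d = 71.
Base 11: x_0 = 11^71 mod 143 = 110. x_0 ∉ {1, 142} and s = 1, so 11 is a Miller–Rabin witness and 143 is composite.
Base 13: x_0 = 13^71 mod 143 = 13. x_0 ∉ {1, 142} and s = 1, so 13 is a Miller–Rabin witness and 143 is composite.
Base 14: x_0 = 14^71 mod 143 = 14. x_0 ∉ {1, 142} and s = 1, so 14 is a Miller–Rabin witness and 143 is composite.
Base 56: x_0 = 56^71 mod 143 = 23. x_0 ∉ {1, 142} and s = 1, so 56 is a Miller–Rabin witness and 143 is composite.
The smallest witness among the given bases is 11.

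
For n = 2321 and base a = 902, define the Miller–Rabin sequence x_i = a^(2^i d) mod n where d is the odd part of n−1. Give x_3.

2233

n − 1 = 2320 = 2^4 · 145, so s = 4 and d = 145.
By repeated squaring, 902^145 ≡ 2233 (mod 2321).
x_0 = 2233.
x_1 = 2233^2 mod 2321 = 781.
x_2 = 781^2 mod 2321 = 1859.
x_3 = 1859^2 mod 2321 = 2233.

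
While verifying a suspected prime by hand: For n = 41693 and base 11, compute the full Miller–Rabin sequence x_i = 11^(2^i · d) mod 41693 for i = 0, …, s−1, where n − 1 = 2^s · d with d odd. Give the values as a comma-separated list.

n − 1 = 41692 = 2^2 · 10423, so s = 2 and d = 10423.
x_0 = 11^10423 mod 41693 = 9792.
x_1 = 9792^2 mod 41693 = 31057.

9792, 31057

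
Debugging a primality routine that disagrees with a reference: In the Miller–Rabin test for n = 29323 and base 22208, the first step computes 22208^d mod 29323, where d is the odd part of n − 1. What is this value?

20483

n − 1 = 29322 = 2^1 · 14661, so s = 1 and d = 14661.
Repeated squaring mod 29323: 22208^1 ≡ 22208, 22208^2 ≡ 11727, 22208^4 ≡ 26982, 22208^8 ≡ 26203, 22208^16 ≡ 28487, 22208^32 ≡ 24467, 22208^64 ≡ 5044, 22208^128 ≡ 18895, 22208^256 ≡ 13500, 22208^512 ≡ 7555, 22208^1024 ≡ 15467, 22208^2048 ≡ 11055, 22208^4096 ≡ 24084, 22208^8192 ≡ 793.
14661 = 8192 + 4096 + 2048 + 256 + 64 + 4 + 1, so 22208^14661 ≡ 793·24084·11055·13500·5044·26982·22208 ≡ 20483 (mod 29323).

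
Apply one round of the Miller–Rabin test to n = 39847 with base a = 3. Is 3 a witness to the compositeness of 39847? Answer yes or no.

n − 1 = 39846 = 2^1 · 19923, so s = 1 and d = 19923.
x_0 = 3^19923 mod 39847 = 39846.
x_0 = 39846 ≡ −1, so 3 is not a witness.

no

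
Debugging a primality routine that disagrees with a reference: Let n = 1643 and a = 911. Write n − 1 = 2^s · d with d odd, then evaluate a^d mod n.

1478

n − 1 = 1642 = 2^1 · 821, so s = 1 and d = 821.
911^821 mod 1643 = 1478.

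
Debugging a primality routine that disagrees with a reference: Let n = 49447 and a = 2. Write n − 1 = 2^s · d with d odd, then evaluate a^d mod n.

n − 1 = 49446 = 2^1 · 24723, so s = 1 and d = 24723.
Repeated squaring mod 49447: 2^1 ≡ 2, 2^2 ≡ 4, 2^4 ≡ 16, 2^8 ≡ 256, 2^16 ≡ 16089, 2^32 ≡ 876, 2^64 ≡ 25671, 2^128 ≡ 20072, 2^256 ≡ 40475, 2^512 ≡ 46515, 2^1024 ≡ 42293, 2^2048 ≡ 2071, 2^4096 ≡ 36599, 2^8192 ≡ 17018, 2^16384 ≡ 1245.
24723 = 16384 + 8192 + 128 + 16 + 2 + 1, so 2^24723 ≡ 1245·17018·20072·16089·4·2 ≡ 39846 (mod 49447).

39846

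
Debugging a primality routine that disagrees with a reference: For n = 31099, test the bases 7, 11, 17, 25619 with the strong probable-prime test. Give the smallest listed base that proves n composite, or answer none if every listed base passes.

n − 1 = 31098 = 2^1 · 15549, so s = 1 and d = 15549.
Base 7: x_0 = 7^15549 mod 31099 = 28507. x_0 ∉ {1, 31098} and s = 1, so 7 is a Miller–Rabin witness and 31099 is composite.
Base 11: x_0 = 11^15549 mod 31099 = 19212. x_0 ∉ {1, 31098} and s = 1, so 11 is a Miller–Rabin witness and 31099 is composite.
Base 17: x_0 = 17^15549 mod 31099 = 20411. x_0 ∉ {1, 31098} and s = 1, so 17 is a Miller–Rabin witness and 31099 is composite.
Base 25619: x_0 = 25619^15549 mod 31099 = 15207. x_0 ∉ {1, 31098} and s = 1, so 25619 is a Miller–Rabin witness and 31099 is composite.
The smallest witness among the given bases is 7.

7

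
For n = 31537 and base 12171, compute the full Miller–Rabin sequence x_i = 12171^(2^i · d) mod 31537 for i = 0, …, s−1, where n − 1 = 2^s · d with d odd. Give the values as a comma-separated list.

23435, 13907, 19765, 6406

n − 1 = 31536 = 2^4 · 1971, so s = 4 and d = 1971.
x_0 = 12171^1971 mod 31537 = 23435.
x_1 = 23435^2 mod 31537 = 13907.
x_2 = 13907^2 mod 31537 = 19765.
x_3 = 19765^2 mod 31537 = 6406.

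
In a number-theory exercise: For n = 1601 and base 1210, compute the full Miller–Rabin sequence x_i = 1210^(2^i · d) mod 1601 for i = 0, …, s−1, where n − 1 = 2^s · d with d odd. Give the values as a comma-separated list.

1492, 674, 1193, 1561, 1600, 1

n − 1 = 1600 = 2^6 · 25, so s = 6 and d = 25.
x_0 = 1210^25 mod 1601 = 1492.
x_1 = 1492^2 mod 1601 = 674.
x_2 = 674^2 mod 1601 = 1193.
x_3 = 1193^2 mod 1601 = 1561.
x_4 = 1561^2 mod 1601 = 1600.
x_5 = 1600^2 mod 1601 = 1.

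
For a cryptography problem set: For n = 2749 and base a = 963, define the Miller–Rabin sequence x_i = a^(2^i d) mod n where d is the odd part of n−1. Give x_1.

2748

n − 1 = 2748 = 2^2 · 687, so s = 2 and d = 687.
x_0 = 963^687 mod 2749 = 640.
x_1 = 640^2 mod 2749 = 2748.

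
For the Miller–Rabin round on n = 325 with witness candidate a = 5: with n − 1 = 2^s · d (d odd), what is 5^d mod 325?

n − 1 = 324 = 2^2 · 81, so s = 2 and d = 81.
Repeated squaring mod 325: 5^1 ≡ 5, 5^2 ≡ 25, 5^4 ≡ 300, 5^8 ≡ 300, 5^16 ≡ 300, 5^32 ≡ 300, 5^64 ≡ 300.
81 = 64 + 16 + 1, so 5^81 ≡ 300·300·5 ≡ 200 (mod 325).

200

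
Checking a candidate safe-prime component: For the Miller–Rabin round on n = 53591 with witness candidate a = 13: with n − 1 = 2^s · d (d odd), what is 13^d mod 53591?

53590

n − 1 = 53590 = 2^1 · 26795, so s = 1 and d = 26795.
13^26795 mod 53591 = 53590.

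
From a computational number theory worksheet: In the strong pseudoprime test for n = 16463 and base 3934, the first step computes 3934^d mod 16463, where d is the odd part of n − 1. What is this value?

n − 1 = 16462 = 2^1 · 8231, so s = 1 and d = 8231.
By repeated squaring, 3934^8231 ≡ 12049 (mod 16463).

12049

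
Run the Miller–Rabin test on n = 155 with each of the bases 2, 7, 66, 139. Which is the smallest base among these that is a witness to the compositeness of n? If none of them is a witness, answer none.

2

n − 1 = 154 = 2^1 · 77, so s = 1 and d = 77.
Base 2: x_0 = 2^77 mod 155 = 97. x_0 ∉ {1, 154} and s = 1, so 2 is a Miller–Rabin witness and 155 is composite.
Base 7: x_0 = 7^77 mod 155 = 142. x_0 ∉ {1, 154} and s = 1, so 7 is a Miller–Rabin witness and 155 is composite.
Base 66: x_0 = 66^77 mod 155 = 16. x_0 ∉ {1, 154} and s = 1, so 66 is a Miller–Rabin witness and 155 is composite.
Base 139: x_0 = 139^77 mod 155 = 54. x_0 ∉ {1, 154} and s = 1, so 139 is a Miller–Rabin witness and 155 is composite.
The smallest witness among the given bases is 2.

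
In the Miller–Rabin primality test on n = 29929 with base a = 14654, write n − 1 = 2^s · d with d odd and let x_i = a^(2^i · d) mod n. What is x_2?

11246

n − 1 = 29928 = 2^3 · 3741, so s = 3 and d = 3741.
Repeated squaring mod 29929: 14654^1 ≡ 14654, 14654^2 ≡ 29070, 14654^4 ≡ 19585, 14654^8 ≡ 2161, 14654^16 ≡ 997, 14654^32 ≡ 6352, 14654^64 ≡ 3612, 14654^128 ≡ 27429, 14654^256 ≡ 24768, 14654^512 ≡ 29040, 14654^1024 ≡ 12167, 14654^2048 ≡ 7055.
3741 = 2048 + 1024 + 512 + 128 + 16 + 8 + 4 + 1, so 14654^3741 ≡ 7055·12167·29040·27429·997·2161·19585·14654 ≡ 4670 (mod 29929).
x_0 = 4670.
x_1 = 4670^2 mod 29929 = 20588.
x_2 = 20588^2 mod 29929 = 11246.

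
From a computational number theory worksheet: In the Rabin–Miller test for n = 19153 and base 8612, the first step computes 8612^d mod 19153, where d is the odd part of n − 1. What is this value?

n − 1 = 19152 = 2^4 · 1197, so s = 4 and d = 1197.
8612^1197 mod 19153 = 14671.

14671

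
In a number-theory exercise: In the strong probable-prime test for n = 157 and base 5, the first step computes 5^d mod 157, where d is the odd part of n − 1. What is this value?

129

n − 1 = 156 = 2^2 · 39, so s = 2 and d = 39.
By repeated squaring, 5^39 ≡ 129 (mod 157).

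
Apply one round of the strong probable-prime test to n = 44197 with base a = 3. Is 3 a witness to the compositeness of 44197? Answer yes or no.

n − 1 = 44196 = 2^2 · 11049, so s = 2 and d = 11049.
x_0 = 3^11049 mod 44197 = 12928.
x_0 is neither 1 nor 44196, so continue squaring.
x_1 = 12928^2 mod 44197 = 24327.
Reached i = s−1 = 1 without hitting −1: 3 is a Miller–Rabin witness and 44197 is composite.

yes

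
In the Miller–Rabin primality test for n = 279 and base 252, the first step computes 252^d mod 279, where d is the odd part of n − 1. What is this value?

n − 1 = 278 = 2^1 · 139, so s = 1 and d = 139.
252^139 mod 279 = 225.

225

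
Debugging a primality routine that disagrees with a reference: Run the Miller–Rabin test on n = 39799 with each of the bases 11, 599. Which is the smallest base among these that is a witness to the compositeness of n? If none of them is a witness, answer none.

n − 1 = 39798 = 2^1 · 19899, so s = 1 and d = 19899.
Base 11: x_0 = 11^19899 mod 39799 = 39798. x_0 = 39798 ≡ −1, so 11 is not a witness.
Base 599: x_0 = 599^19899 mod 39799 = 39798. x_0 = 39798 ≡ −1, so 599 is not a witness.
No listed base is a witness for 39799.

none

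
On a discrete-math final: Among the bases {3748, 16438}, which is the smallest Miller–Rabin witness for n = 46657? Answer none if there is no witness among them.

n − 1 = 46656 = 2^6 · 729, so s = 6 and d = 729.
Base 3748: x_0 = 3748^729 mod 46657 = 46656. x_0 = 46656 ≡ −1, so 3748 is not a witness.
Base 16438: x_0 = 16438^729 mod 46657 = 408. x_0 is neither 1 nor 46656, so continue squaring. x_1 = 408^2 mod 46657 = 26493. x_2 = 26493^2 mod 46657 = 17798. x_3 = 17798^2 mod 46657 = 14431. x_4 = 14431^2 mod 46657 = 23570. x_5 = 23570^2 mod 46657 = 1. x_5 = 1 but x_4 ≠ ±1, a nontrivial square root of 1 — 16438 is a witness and 46657 is composite.
The smallest witness among the given bases is 16438.

16438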